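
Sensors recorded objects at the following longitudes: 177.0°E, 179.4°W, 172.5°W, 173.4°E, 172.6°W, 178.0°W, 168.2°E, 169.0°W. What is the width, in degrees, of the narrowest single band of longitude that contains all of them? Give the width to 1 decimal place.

Sort the longitudes: -179.4°, -178.0°, -172.6°, -172.5°, -169.0°, +168.2°, +173.4°, +177.0°.
Eastward gaps between consecutive values (wrapping around): 1.4°, 5.4°, 0.1°, 3.5°, 337.2°, 5.2°, 3.6°, 3.6°.
Largest gap = 337.2° ⇒ minimal covering band is its complement: 360° − 337.2° = 22.8°.
Band runs from +168.2° eastward to -169.0°, crossing the antimeridian.

22.8°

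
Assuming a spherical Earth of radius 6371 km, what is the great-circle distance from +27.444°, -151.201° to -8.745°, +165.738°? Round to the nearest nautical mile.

3314 nmi

Δλ = 165.738 − -151.201 = 316.939°; wrapped into (−180°, 180°]: -43.061°.
Δφ = -8.745 − 27.444 = -36.189°.
a = sin²(Δφ/2) + cos φ₁ · cos φ₂ · sin²(Δλ/2) = 0.214603.
c = 2·atan2(√a, √(1−a)) = 0.96332 rad → d = 6371·c ≈ 6137.33 km ≈ 3313.89 nmi.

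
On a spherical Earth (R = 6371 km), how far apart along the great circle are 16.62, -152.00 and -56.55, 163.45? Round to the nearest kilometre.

Δλ = 163.45 − -152.00 = 315.45°; wrapped into (−180°, 180°]: -44.55°.
Δφ = -56.55 − 16.62 = -73.17°.
a = sin²(Δφ/2) + cos φ₁ · cos φ₂ · sin²(Δλ/2) = 0.431123.
c = 2·atan2(√a, √(1−a)) = 1.43260 rad → d = 6371·c ≈ 9127.11 km.

9127 km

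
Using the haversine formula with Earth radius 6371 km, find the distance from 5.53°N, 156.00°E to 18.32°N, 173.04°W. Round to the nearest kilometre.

Δλ = -173.04 − 156.00 = -329.04°; wrapped into (−180°, 180°]: 30.96°.
Δφ = 18.32 − 5.53 = 12.79°.
a = sin²(Δφ/2) + cos φ₁ · cos φ₂ · sin²(Δλ/2) = 0.079717.
c = 2·atan2(√a, √(1−a)) = 0.57247 rad → d = 6371·c ≈ 3647.21 km.

3647 km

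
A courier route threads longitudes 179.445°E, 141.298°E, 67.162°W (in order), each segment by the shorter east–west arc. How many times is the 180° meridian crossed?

Leg 1: +179.445° → +141.298°, shortest Δλ = -38.147° (west) — does not cross 180°.
Leg 2: +141.298° → -67.162°, shortest Δλ = 151.54° (east) — crosses 180°.
Total crossings: 1.

1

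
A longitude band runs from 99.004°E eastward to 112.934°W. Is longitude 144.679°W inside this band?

Band width going east from +99.004° to -112.934°: ((-112.934 − 99.004) mod 360) = 148.062°.
Offset of -144.679° east of the west edge: ((-144.679 − 99.004) mod 360) = 116.317°.
116.317° ≤ 148.062° ⇒ inside.

Yes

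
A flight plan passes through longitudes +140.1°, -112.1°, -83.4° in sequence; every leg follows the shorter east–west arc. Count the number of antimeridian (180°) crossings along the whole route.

Leg 1: +140.1° → -112.1°, shortest Δλ = 107.8° (east) — crosses 180°.
Leg 2: -112.1° → -83.4°, shortest Δλ = 28.7° (east) — does not cross 180°.
Total crossings: 1.

1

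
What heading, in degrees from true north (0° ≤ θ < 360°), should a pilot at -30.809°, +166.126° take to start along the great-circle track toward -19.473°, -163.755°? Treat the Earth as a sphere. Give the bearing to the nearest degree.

74°

Δλ = -163.755 − 166.126 = -329.881°; wrapped into (−180°, 180°]: 30.119°.
θ = atan2( sin Δλ · cos φ₂ , cos φ₁ · sin φ₂ − sin φ₁ · cos φ₂ · cos Δλ )
  = atan2(0.47309, 0.13137) = 74.481° → normalised to [0°, 360°): 74.481°.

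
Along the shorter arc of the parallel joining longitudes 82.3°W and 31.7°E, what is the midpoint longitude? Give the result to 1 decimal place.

Signed shortest Δλ from -82.3° to +31.7° is +114.0°.
Midpoint longitude = -82.3° + (+114.0°)/2 = -82.3° + 57.0° = -25.3°.

25.3°W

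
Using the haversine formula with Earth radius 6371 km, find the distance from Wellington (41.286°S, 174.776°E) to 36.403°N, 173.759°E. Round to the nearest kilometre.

Δλ = 173.759 − 174.776 = -1.017°.
Δφ = 36.403 − -41.286 = 77.689°.
a = sin²(Δφ/2) + cos φ₁ · cos φ₂ · sin²(Δλ/2) = 0.393439.
c = 2·atan2(√a, √(1−a)) = 1.35603 rad → d = 6371·c ≈ 8639.24 km.

8639 km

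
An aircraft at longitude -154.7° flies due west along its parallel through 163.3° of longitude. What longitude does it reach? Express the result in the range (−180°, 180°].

Start at -154.7°; shift −163.3° → -318.0°.
-318.0° lies outside (−180°, 180°]; add 360° → +42.0°.

+42.0°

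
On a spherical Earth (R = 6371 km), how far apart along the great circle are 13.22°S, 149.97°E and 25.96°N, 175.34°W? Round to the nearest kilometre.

Δλ = -175.34 − 149.97 = -325.31°; wrapped into (−180°, 180°]: 34.69°.
Δφ = 25.96 − -13.22 = 39.18°.
a = sin²(Δφ/2) + cos φ₁ · cos φ₂ · sin²(Δλ/2) = 0.190210.
c = 2·atan2(√a, √(1−a)) = 0.90259 rad → d = 6371·c ≈ 5750.40 km.

5750 km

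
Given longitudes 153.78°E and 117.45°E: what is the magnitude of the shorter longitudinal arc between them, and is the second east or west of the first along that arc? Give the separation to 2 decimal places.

Raw difference: 117.45 − 153.78 = -36.33°.
Normalise into (−180°, 180°]: -36.33° stays -36.33°.
Negative ⇒ the second point lies to the west; separation 36.33°.

36.33° west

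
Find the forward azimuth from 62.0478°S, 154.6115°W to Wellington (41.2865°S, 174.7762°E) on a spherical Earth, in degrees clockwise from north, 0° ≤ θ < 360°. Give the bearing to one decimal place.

304.4°

Δλ = 174.7762 − -154.6115 = 329.3877°; wrapped into (−180°, 180°]: -30.6123°.
θ = atan2( sin Δλ · cos φ₂ , cos φ₁ · sin φ₂ − sin φ₁ · cos φ₂ · cos Δλ )
  = atan2(-0.38264, 0.26197) = -55.603° → normalised to [0°, 360°): 304.397°.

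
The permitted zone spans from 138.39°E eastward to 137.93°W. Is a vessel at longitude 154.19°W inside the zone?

Yes

Band width going east from +138.39° to -137.93°: ((-137.93 − 138.39) mod 360) = 83.68°.
Offset of -154.19° east of the west edge: ((-154.19 − 138.39) mod 360) = 67.42°.
67.42° ≤ 83.68° ⇒ inside.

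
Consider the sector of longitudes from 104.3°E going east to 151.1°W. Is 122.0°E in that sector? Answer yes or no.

Yes

Band width going east from +104.3° to -151.1°: ((-151.1 − 104.3) mod 360) = 104.6°.
Offset of +122.0° east of the west edge: ((122.0 − 104.3) mod 360) = 17.7°.
17.7° ≤ 104.6° ⇒ inside.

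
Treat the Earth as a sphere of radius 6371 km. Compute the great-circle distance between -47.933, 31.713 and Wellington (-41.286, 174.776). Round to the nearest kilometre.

9450 km

Δλ = 174.776 − 31.713 = 143.063°.
Δφ = -41.286 − -47.933 = 6.647°.
a = sin²(Δφ/2) + cos φ₁ · cos φ₂ · sin²(Δλ/2) = 0.456293.
c = 2·atan2(√a, √(1−a)) = 1.48327 rad → d = 6371·c ≈ 9449.92 km.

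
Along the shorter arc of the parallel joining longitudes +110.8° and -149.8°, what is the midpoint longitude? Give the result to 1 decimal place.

+160.5°

Signed shortest Δλ from +110.8° to -149.8° is +99.4°.
Midpoint longitude = +110.8° + (+99.4°)/2 = +110.8° + 49.7° = +160.5°.
(The naïve average (+110.8 + -149.8)/2 = -19.5° is on the wrong side of the globe.)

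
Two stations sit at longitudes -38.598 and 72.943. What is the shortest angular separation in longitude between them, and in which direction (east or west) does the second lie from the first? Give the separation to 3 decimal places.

111.541° east

Raw difference: 72.943 − -38.598 = 111.541°.
Normalise into (−180°, 180°]: 111.541° stays 111.541°.
Positive ⇒ the second point lies to the east; separation 111.541°.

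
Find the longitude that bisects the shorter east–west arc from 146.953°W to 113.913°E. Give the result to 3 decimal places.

163.480°E

Signed shortest Δλ from -146.953° to +113.913° is -99.134°.
Midpoint longitude = -146.953° + (-99.134°)/2 = -146.953° − 49.567° = -196.520°.
Normalise into (−180°, 180°]: +163.480°.
(The naïve average (-146.953 + +113.913)/2 = -16.52° is on the wrong side of the globe.)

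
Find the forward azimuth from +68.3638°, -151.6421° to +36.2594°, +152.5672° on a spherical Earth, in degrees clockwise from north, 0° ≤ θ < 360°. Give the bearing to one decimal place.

253.0°

Δλ = 152.5672 − -151.6421 = 304.2093°; wrapped into (−180°, 180°]: -55.7907°.
θ = atan2( sin Δλ · cos φ₂ , cos φ₁ · sin φ₂ − sin φ₁ · cos φ₂ · cos Δλ )
  = atan2(-0.66684, -0.20333) = -106.957° → normalised to [0°, 360°): 253.043°.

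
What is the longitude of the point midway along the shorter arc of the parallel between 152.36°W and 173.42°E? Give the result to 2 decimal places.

Signed shortest Δλ from -152.36° to +173.42° is -34.22°.
Midpoint longitude = -152.36° + (-34.22°)/2 = -152.36° − 17.11° = -169.47°.
(The naïve average (-152.36 + +173.42)/2 = 10.53° is on the wrong side of the globe.)

169.47°W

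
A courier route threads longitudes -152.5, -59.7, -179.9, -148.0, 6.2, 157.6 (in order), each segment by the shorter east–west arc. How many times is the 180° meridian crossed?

Leg 1: -152.5° → -59.7°, shortest Δλ = 92.8° (east) — does not cross 180°.
Leg 2: -59.7° → -179.9°, shortest Δλ = -120.2° (west) — does not cross 180°.
Leg 3: -179.9° → -148.0°, shortest Δλ = 31.9° (east) — does not cross 180°.
Leg 4: -148.0° → +6.2°, shortest Δλ = 154.2° (east) — does not cross 180°.
Leg 5: +6.2° → +157.6°, shortest Δλ = 151.4° (east) — does not cross 180°.
Total crossings: 0.

0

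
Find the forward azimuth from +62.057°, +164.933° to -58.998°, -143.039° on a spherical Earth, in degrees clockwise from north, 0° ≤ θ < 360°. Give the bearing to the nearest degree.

149°

Δλ = -143.039 − 164.933 = -307.972°; wrapped into (−180°, 180°]: 52.028°.
θ = atan2( sin Δλ · cos φ₂ , cos φ₁ · sin φ₂ − sin φ₁ · cos φ₂ · cos Δλ )
  = atan2(0.40603, -0.68162) = 149.218° → normalised to [0°, 360°): 149.218°.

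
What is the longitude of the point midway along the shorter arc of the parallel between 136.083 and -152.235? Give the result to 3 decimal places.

Signed shortest Δλ from +136.083° to -152.235° is +71.682°.
Midpoint longitude = +136.083° + (+71.682°)/2 = +136.083° + 35.841° = +171.924°.
(The naïve average (+136.083 + -152.235)/2 = -8.076° is on the wrong side of the globe.)

+171.924°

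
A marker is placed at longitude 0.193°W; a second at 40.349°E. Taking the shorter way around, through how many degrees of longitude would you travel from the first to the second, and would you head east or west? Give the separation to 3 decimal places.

40.542° east

Raw difference: 40.349 − -0.193 = 40.542°.
Normalise into (−180°, 180°]: 40.542° stays 40.542°.
Positive ⇒ the second point lies to the east; separation 40.542°.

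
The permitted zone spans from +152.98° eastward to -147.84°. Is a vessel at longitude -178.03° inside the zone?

Band width going east from +152.98° to -147.84°: ((-147.84 − 152.98) mod 360) = 59.18°.
Offset of -178.03° east of the west edge: ((-178.03 − 152.98) mod 360) = 28.99°.
28.99° ≤ 59.18° ⇒ inside.

Yes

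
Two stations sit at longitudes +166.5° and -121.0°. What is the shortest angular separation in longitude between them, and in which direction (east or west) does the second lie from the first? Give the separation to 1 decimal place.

Raw difference: -121.0 − 166.5 = -287.5°.
Normalise into (−180°, 180°]: -287.5° + 360° = 72.5°.
Positive ⇒ the second point lies to the east; separation 72.5°.

72.5° east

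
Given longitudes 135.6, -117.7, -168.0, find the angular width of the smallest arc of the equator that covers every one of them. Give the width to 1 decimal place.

106.7°

Sort the longitudes: -168.0°, -117.7°, +135.6°.
Eastward gaps between consecutive values (wrapping around): 50.3°, 253.3°, 56.4°.
Largest gap = 253.3° ⇒ minimal covering band is its complement: 360° − 253.3° = 106.7°.
Band runs from +135.6° eastward to -117.7°, crossing the antimeridian.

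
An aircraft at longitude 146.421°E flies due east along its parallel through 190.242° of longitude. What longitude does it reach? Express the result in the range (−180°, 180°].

Start at +146.421°; shift +190.242° → +336.663°.
+336.663° lies outside (−180°, 180°]; subtract 360° → -23.337°.

23.337°W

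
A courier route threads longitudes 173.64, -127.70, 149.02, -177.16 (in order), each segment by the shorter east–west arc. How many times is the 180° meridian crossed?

Leg 1: +173.64° → -127.70°, shortest Δλ = 58.66° (east) — crosses 180°.
Leg 2: -127.70° → +149.02°, shortest Δλ = -83.28° (west) — crosses 180°.
Leg 3: +149.02° → -177.16°, shortest Δλ = 33.82° (east) — crosses 180°.
Total crossings: 3.

3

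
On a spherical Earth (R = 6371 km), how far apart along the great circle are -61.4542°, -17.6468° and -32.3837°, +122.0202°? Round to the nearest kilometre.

Δλ = 122.0202 − -17.6468 = 139.6670°.
Δφ = -32.3837 − -61.4542 = 29.0705°.
a = sin²(Δφ/2) + cos φ₁ · cos φ₂ · sin²(Δλ/2) = 0.418571.
c = 2·atan2(√a, √(1−a)) = 1.40721 rad → d = 6371·c ≈ 8965.33 km.

8965 km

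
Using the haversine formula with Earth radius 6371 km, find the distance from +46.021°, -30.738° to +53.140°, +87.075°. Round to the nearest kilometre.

Δλ = 87.075 − -30.738 = 117.813°.
Δφ = 53.140 − 46.021 = 7.119°.
a = sin²(Δφ/2) + cos φ₁ · cos φ₂ · sin²(Δλ/2) = 0.309301.
c = 2·atan2(√a, √(1−a)) = 1.17949 rad → d = 6371·c ≈ 7514.52 km.

7515 km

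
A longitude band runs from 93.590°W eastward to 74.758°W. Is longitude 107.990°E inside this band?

No

Band width going east from -93.590° to -74.758°: ((-74.758 − -93.590) mod 360) = 18.832°.
Offset of +107.990° east of the west edge: ((107.990 − -93.590) mod 360) = 201.580°.
201.580° > 18.832° ⇒ outside.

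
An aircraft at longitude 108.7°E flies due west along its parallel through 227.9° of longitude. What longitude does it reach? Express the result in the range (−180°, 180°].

119.2°W

Start at +108.7°; shift −227.9° → -119.2°.
-119.2° already lies in (−180°, 180°].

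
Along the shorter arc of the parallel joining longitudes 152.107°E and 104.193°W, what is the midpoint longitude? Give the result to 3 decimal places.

Signed shortest Δλ from +152.107° to -104.193° is +103.700°.
Midpoint longitude = +152.107° + (+103.700°)/2 = +152.107° + 51.850° = +203.957°.
Normalise into (−180°, 180°]: -156.043°.
(The naïve average (+152.107 + -104.193)/2 = 23.957° is on the wrong side of the globe.)

156.043°W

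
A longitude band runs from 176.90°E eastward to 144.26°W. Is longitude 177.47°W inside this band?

Yes

Band width going east from +176.90° to -144.26°: ((-144.26 − 176.90) mod 360) = 38.84°.
Offset of -177.47° east of the west edge: ((-177.47 − 176.90) mod 360) = 5.63°.
5.63° ≤ 38.84° ⇒ inside.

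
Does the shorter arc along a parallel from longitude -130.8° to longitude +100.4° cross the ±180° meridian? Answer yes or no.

Naïve |100.4 − -130.8| = 231.2° > 180°, so the shorter arc goes the other way round — across 180°.
Signed shortest Δλ = ((100.4 − -130.8 + 180) mod 360) − 180 = -128.8°.
Going west by 128.8° from -130.8° passes through 180° before reaching +100.4°.

Yes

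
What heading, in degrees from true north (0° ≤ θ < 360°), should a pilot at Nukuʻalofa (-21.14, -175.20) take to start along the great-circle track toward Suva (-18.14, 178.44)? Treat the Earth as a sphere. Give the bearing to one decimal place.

295.5°

Δλ = 178.44 − -175.20 = 353.64°; wrapped into (−180°, 180°]: -6.36°.
θ = atan2( sin Δλ · cos φ₂ , cos φ₁ · sin φ₂ − sin φ₁ · cos φ₂ · cos Δλ )
  = atan2(-0.10527, 0.05023) = -64.493° → normalised to [0°, 360°): 295.507°.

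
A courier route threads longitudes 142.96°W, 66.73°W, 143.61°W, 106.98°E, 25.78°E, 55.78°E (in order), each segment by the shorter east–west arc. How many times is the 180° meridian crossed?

1

Leg 1: -142.96° → -66.73°, shortest Δλ = 76.23° (east) — does not cross 180°.
Leg 2: -66.73° → -143.61°, shortest Δλ = -76.88° (west) — does not cross 180°.
Leg 3: -143.61° → +106.98°, shortest Δλ = -109.41° (west) — crosses 180°.
Leg 4: +106.98° → +25.78°, shortest Δλ = -81.2° (west) — does not cross 180°.
Leg 5: +25.78° → +55.78°, shortest Δλ = 30.0° (east) — does not cross 180°.
Total crossings: 1.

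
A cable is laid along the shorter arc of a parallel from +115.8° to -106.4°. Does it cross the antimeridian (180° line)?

Yes

Naïve |-106.4 − 115.8| = 222.2° > 180°, so the shorter arc goes the other way round — across 180°.
Signed shortest Δλ = ((-106.4 − 115.8 + 180) mod 360) − 180 = 137.8°.
Going east by 137.8° from +115.8° passes through 180° before reaching -106.4°.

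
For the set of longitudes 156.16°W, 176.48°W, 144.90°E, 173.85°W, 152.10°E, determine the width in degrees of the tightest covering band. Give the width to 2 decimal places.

Sort the longitudes: -176.48°, -173.85°, -156.16°, +144.90°, +152.10°.
Eastward gaps between consecutive values (wrapping around): 2.63°, 17.69°, 301.06°, 7.20°, 31.42°.
Largest gap = 301.06° ⇒ minimal covering band is its complement: 360° − 301.06° = 58.94°.
Band runs from +144.90° eastward to -156.16°, crossing the antimeridian.

58.94°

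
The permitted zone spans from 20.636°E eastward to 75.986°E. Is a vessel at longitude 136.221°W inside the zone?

No

Band width going east from +20.636° to +75.986°: ((75.986 − 20.636) mod 360) = 55.350°.
Offset of -136.221° east of the west edge: ((-136.221 − 20.636) mod 360) = 203.143°.
203.143° > 55.350° ⇒ outside.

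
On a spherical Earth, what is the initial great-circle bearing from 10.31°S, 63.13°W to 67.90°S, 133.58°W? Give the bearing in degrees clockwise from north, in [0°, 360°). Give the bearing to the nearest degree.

Δλ = -133.58 − -63.13 = -70.45°.
θ = atan2( sin Δλ · cos φ₂ , cos φ₁ · sin φ₂ − sin φ₁ · cos φ₂ · cos Δλ )
  = atan2(-0.35453, -0.88904) = -158.259° → normalised to [0°, 360°): 201.741°.

202°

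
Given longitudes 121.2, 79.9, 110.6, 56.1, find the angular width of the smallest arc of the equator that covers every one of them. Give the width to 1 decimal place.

Sort the longitudes: +56.1°, +79.9°, +110.6°, +121.2°.
Eastward gaps between consecutive values (wrapping around): 23.8°, 30.7°, 10.6°, 294.9°.
Largest gap = 294.9° ⇒ minimal covering band is its complement: 360° − 294.9° = 65.1°.
Band runs from +56.1° eastward to +121.2°.

65.1°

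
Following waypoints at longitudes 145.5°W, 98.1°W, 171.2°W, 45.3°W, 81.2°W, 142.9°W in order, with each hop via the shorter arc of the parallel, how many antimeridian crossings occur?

Leg 1: -145.5° → -98.1°, shortest Δλ = 47.4° (east) — does not cross 180°.
Leg 2: -98.1° → -171.2°, shortest Δλ = -73.1° (west) — does not cross 180°.
Leg 3: -171.2° → -45.3°, shortest Δλ = 125.9° (east) — does not cross 180°.
Leg 4: -45.3° → -81.2°, shortest Δλ = -35.9° (west) — does not cross 180°.
Leg 5: -81.2° → -142.9°, shortest Δλ = -61.7° (west) — does not cross 180°.
Total crossings: 0.

0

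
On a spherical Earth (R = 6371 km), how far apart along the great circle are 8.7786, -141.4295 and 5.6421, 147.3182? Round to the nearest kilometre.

Δλ = 147.3182 − -141.4295 = 288.7477°; wrapped into (−180°, 180°]: -71.2523°.
Δφ = 5.6421 − 8.7786 = -3.1365°.
a = sin²(Δφ/2) + cos φ₁ · cos φ₂ · sin²(Δλ/2) = 0.334449.
c = 2·atan2(√a, √(1−a)) = 1.23333 rad → d = 6371·c ≈ 7857.51 km.

7858 km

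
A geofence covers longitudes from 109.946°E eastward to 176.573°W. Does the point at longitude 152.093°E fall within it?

Band width going east from +109.946° to -176.573°: ((-176.573 − 109.946) mod 360) = 73.481°.
Offset of +152.093° east of the west edge: ((152.093 − 109.946) mod 360) = 42.147°.
42.147° ≤ 73.481° ⇒ inside.

Yes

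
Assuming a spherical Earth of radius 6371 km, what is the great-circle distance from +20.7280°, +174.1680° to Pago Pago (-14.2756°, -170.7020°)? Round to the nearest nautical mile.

Δλ = -170.7020 − 174.1680 = -344.8700°; wrapped into (−180°, 180°]: 15.1300°.
Δφ = -14.2756 − 20.7280 = -35.0036°.
a = sin²(Δφ/2) + cos φ₁ · cos φ₂ · sin²(Δλ/2) = 0.106152.
c = 2·atan2(√a, √(1−a)) = 0.66373 rad → d = 6371·c ≈ 4228.65 km ≈ 2283.29 nmi.

2283 nmi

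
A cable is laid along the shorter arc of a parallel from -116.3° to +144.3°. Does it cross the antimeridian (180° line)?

Naïve |144.3 − -116.3| = 260.6° > 180°, so the shorter arc goes the other way round — across 180°.
Signed shortest Δλ = ((144.3 − -116.3 + 180) mod 360) − 180 = -99.4°.
Going west by 99.4° from -116.3° passes through 180° before reaching +144.3°.

Yes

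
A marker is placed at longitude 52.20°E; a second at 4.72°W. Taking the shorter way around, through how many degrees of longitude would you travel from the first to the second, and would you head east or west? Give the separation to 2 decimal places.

Raw difference: -4.72 − 52.20 = -56.92°.
Normalise into (−180°, 180°]: -56.92° stays -56.92°.
Negative ⇒ the second point lies to the west; separation 56.92°.

56.92° west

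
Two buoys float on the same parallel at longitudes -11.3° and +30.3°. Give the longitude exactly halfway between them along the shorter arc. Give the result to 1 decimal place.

Signed shortest Δλ from -11.3° to +30.3° is +41.6°.
Midpoint longitude = -11.3° + (+41.6°)/2 = -11.3° + 20.8° = +9.5°.

+9.5°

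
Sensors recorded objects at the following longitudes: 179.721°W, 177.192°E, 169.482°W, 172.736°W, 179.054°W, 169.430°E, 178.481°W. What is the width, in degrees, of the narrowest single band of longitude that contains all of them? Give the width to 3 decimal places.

Sort the longitudes: -179.721°, -179.054°, -178.481°, -172.736°, -169.482°, +169.430°, +177.192°.
Eastward gaps between consecutive values (wrapping around): 0.667°, 0.573°, 5.745°, 3.254°, 338.912°, 7.762°, 3.087°.
Largest gap = 338.912° ⇒ minimal covering band is its complement: 360° − 338.912° = 21.088°.
Band runs from +169.430° eastward to -169.482°, crossing the antimeridian.

21.088°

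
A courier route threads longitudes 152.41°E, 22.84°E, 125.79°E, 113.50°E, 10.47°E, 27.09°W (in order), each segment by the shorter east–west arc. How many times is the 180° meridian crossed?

Leg 1: +152.41° → +22.84°, shortest Δλ = -129.57° (west) — does not cross 180°.
Leg 2: +22.84° → +125.79°, shortest Δλ = 102.95° (east) — does not cross 180°.
Leg 3: +125.79° → +113.50°, shortest Δλ = -12.29° (west) — does not cross 180°.
Leg 4: +113.50° → +10.47°, shortest Δλ = -103.03° (west) — does not cross 180°.
Leg 5: +10.47° → -27.09°, shortest Δλ = -37.56° (west) — does not cross 180°.
Total crossings: 0.

0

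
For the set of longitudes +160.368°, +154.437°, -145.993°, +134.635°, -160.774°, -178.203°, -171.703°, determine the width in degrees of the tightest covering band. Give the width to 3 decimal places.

Sort the longitudes: -178.203°, -171.703°, -160.774°, -145.993°, +134.635°, +154.437°, +160.368°.
Eastward gaps between consecutive values (wrapping around): 6.500°, 10.929°, 14.781°, 280.628°, 19.802°, 5.931°, 21.429°.
Largest gap = 280.628° ⇒ minimal covering band is its complement: 360° − 280.628° = 79.372°.
Band runs from +134.635° eastward to -145.993°, crossing the antimeridian.

79.372°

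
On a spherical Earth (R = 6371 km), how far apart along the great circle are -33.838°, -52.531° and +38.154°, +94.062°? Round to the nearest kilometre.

16988 km

Δλ = 94.062 − -52.531 = 146.593°.
Δφ = 38.154 − -33.838 = 71.992°.
a = sin²(Δφ/2) + cos φ₁ · cos φ₂ · sin²(Δλ/2) = 0.944625.
c = 2·atan2(√a, √(1−a)) = 2.66650 rad → d = 6371·c ≈ 16988.27 km.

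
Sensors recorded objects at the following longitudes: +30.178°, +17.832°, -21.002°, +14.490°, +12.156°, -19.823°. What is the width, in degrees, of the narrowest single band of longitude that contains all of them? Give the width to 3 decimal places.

51.180°

Sort the longitudes: -21.002°, -19.823°, +12.156°, +14.490°, +17.832°, +30.178°.
Eastward gaps between consecutive values (wrapping around): 1.179°, 31.979°, 2.334°, 3.342°, 12.346°, 308.820°.
Largest gap = 308.820° ⇒ minimal covering band is its complement: 360° − 308.820° = 51.180°.
Band runs from -21.002° eastward to +30.178°.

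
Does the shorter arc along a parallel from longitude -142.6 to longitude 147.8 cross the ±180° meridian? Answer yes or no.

Yes

Naïve |147.8 − -142.6| = 290.4° > 180°, so the shorter arc goes the other way round — across 180°.
Signed shortest Δλ = ((147.8 − -142.6 + 180) mod 360) − 180 = -69.6°.
Going west by 69.6° from -142.6° passes through 180° before reaching +147.8°.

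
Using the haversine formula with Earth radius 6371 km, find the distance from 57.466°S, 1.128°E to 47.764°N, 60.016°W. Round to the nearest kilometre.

Δλ = -60.016 − 1.128 = -61.144°.
Δφ = 47.764 − -57.466 = 105.230°.
a = sin²(Δφ/2) + cos φ₁ · cos φ₂ · sin²(Δλ/2) = 0.724866.
c = 2·atan2(√a, √(1−a)) = 2.03726 rad → d = 6371·c ≈ 12979.39 km.

12979 km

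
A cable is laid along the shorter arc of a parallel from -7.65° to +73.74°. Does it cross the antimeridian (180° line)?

Signed shortest Δλ = ((73.74 − -7.65 + 180) mod 360) − 180 = 81.39°.
Going east by 81.39° from -7.65° reaches +73.74° without touching 180°.

No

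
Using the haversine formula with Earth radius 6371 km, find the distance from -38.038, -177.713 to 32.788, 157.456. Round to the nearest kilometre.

8284 km

Δλ = 157.456 − -177.713 = 335.169°; wrapped into (−180°, 180°]: -24.831°.
Δφ = 32.788 − -38.038 = 70.826°.
a = sin²(Δφ/2) + cos φ₁ · cos φ₂ · sin²(Δλ/2) = 0.366387.
c = 2·atan2(√a, √(1−a)) = 1.30028 rad → d = 6371·c ≈ 8284.11 km.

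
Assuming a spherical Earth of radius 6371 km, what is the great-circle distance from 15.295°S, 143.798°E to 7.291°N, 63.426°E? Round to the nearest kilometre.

9199 km

Δλ = 63.426 − 143.798 = -80.372°.
Δφ = 7.291 − -15.295 = 22.586°.
a = sin²(Δφ/2) + cos φ₁ · cos φ₂ · sin²(Δλ/2) = 0.436727.
c = 2·atan2(√a, √(1−a)) = 1.44391 rad → d = 6371·c ≈ 9199.16 km.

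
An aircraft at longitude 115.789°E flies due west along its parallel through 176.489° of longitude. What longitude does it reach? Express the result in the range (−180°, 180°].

60.700°W

Start at +115.789°; shift −176.489° → -60.700°.
-60.700° already lies in (−180°, 180°].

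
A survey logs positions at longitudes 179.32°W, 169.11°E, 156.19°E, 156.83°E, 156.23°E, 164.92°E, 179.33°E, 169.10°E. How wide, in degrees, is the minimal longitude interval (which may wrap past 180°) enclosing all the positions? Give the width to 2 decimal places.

Sort the longitudes: -179.32°, +156.19°, +156.23°, +156.83°, +164.92°, +169.10°, +169.11°, +179.33°.
Eastward gaps between consecutive values (wrapping around): 335.51°, 0.04°, 0.60°, 8.09°, 4.18°, 0.01°, 10.22°, 1.35°.
Largest gap = 335.51° ⇒ minimal covering band is its complement: 360° − 335.51° = 24.49°.
Band runs from +156.19° eastward to -179.32°, crossing the antimeridian.

24.49°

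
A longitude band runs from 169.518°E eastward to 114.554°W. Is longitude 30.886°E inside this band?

No

Band width going east from +169.518° to -114.554°: ((-114.554 − 169.518) mod 360) = 75.928°.
Offset of +30.886° east of the west edge: ((30.886 − 169.518) mod 360) = 221.368°.
221.368° > 75.928° ⇒ outside.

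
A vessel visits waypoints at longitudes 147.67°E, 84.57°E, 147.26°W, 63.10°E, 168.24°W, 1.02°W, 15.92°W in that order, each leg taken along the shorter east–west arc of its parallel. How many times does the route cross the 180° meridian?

Leg 1: +147.67° → +84.57°, shortest Δλ = -63.1° (west) — does not cross 180°.
Leg 2: +84.57° → -147.26°, shortest Δλ = 128.17° (east) — crosses 180°.
Leg 3: -147.26° → +63.10°, shortest Δλ = -149.64° (west) — crosses 180°.
Leg 4: +63.10° → -168.24°, shortest Δλ = 128.66° (east) — crosses 180°.
Leg 5: -168.24° → -1.02°, shortest Δλ = 167.22° (east) — does not cross 180°.
Leg 6: -1.02° → -15.92°, shortest Δλ = -14.9° (west) — does not cross 180°.
Total crossings: 3.

3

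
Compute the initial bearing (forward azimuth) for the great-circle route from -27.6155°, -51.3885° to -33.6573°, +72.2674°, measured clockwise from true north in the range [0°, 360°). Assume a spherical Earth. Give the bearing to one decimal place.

Δλ = 72.2674 − -51.3885 = 123.6559°.
θ = atan2( sin Δλ · cos φ₂ , cos φ₁ · sin φ₂ − sin φ₁ · cos φ₂ · cos Δλ )
  = atan2(0.69285, -0.70492) = 135.495° → normalised to [0°, 360°): 135.495°.

135.5°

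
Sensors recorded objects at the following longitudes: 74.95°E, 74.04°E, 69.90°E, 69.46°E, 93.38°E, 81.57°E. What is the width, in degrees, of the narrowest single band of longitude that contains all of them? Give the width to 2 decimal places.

23.92°

Sort the longitudes: +69.46°, +69.90°, +74.04°, +74.95°, +81.57°, +93.38°.
Eastward gaps between consecutive values (wrapping around): 0.44°, 4.14°, 0.91°, 6.62°, 11.81°, 336.08°.
Largest gap = 336.08° ⇒ minimal covering band is its complement: 360° − 336.08° = 23.92°.
Band runs from +69.46° eastward to +93.38°.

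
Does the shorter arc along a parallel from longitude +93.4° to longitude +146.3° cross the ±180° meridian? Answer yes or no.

No

Signed shortest Δλ = ((146.3 − 93.4 + 180) mod 360) − 180 = 52.9°.
Going east by 52.9° from +93.4° reaches +146.3° without touching 180°.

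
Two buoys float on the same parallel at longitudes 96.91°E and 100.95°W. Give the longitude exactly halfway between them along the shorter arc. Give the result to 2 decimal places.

177.98°E

Signed shortest Δλ from +96.91° to -100.95° is +162.14°.
Midpoint longitude = +96.91° + (+162.14°)/2 = +96.91° + 81.07° = +177.98°.
(The naïve average (+96.91 + -100.95)/2 = -2.02° is on the wrong side of the globe.)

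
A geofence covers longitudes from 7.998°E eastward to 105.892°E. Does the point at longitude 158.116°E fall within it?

No

Band width going east from +7.998° to +105.892°: ((105.892 − 7.998) mod 360) = 97.894°.
Offset of +158.116° east of the west edge: ((158.116 − 7.998) mod 360) = 150.118°.
150.118° > 97.894° ⇒ outside.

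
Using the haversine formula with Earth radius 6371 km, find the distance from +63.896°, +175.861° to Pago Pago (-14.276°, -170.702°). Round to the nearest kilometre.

8768 km

Δλ = -170.702 − 175.861 = -346.563°; wrapped into (−180°, 180°]: 13.437°.
Δφ = -14.276 − 63.896 = -78.172°.
a = sin²(Δφ/2) + cos φ₁ · cos φ₂ · sin²(Δλ/2) = 0.403349.
c = 2·atan2(√a, √(1−a)) = 1.37627 rad → d = 6371·c ≈ 8768.22 km.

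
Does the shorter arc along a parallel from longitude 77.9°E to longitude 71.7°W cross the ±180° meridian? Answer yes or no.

No

Signed shortest Δλ = ((-71.7 − 77.9 + 180) mod 360) − 180 = -149.6°.
Going west by 149.6° from +77.9° reaches -71.7° without touching 180°.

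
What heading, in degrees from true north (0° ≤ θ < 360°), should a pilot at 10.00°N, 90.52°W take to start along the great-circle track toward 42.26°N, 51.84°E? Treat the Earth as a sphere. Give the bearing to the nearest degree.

Δλ = 51.84 − -90.52 = 142.36°.
θ = atan2( sin Δλ · cos φ₂ , cos φ₁ · sin φ₂ − sin φ₁ · cos φ₂ · cos Δλ )
  = atan2(0.45198, 0.76405) = 30.607° → normalised to [0°, 360°): 30.607°.

31°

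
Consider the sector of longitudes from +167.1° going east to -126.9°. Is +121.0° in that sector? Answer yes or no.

No

Band width going east from +167.1° to -126.9°: ((-126.9 − 167.1) mod 360) = 66.0°.
Offset of +121.0° east of the west edge: ((121.0 − 167.1) mod 360) = 313.9°.
313.9° > 66.0° ⇒ outside.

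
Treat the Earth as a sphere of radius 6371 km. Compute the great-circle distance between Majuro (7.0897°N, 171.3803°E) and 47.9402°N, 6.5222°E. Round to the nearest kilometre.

Δλ = 6.5222 − 171.3803 = -164.8581°.
Δφ = 47.9402 − 7.0897 = 40.8505°.
a = sin²(Δφ/2) + cos φ₁ · cos φ₂ · sin²(Δλ/2) = 0.775034.
c = 2·atan2(√a, √(1−a)) = 2.15324 rad → d = 6371·c ≈ 13718.31 km.

13718 km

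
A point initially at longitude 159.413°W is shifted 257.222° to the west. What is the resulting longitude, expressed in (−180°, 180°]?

56.635°W

Start at -159.413°; shift −257.222° → -416.635°.
-416.635° lies outside (−180°, 180°]; add 360° → -56.635°.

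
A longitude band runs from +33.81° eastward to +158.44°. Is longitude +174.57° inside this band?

No

Band width going east from +33.81° to +158.44°: ((158.44 − 33.81) mod 360) = 124.63°.
Offset of +174.57° east of the west edge: ((174.57 − 33.81) mod 360) = 140.76°.
140.76° > 124.63° ⇒ outside.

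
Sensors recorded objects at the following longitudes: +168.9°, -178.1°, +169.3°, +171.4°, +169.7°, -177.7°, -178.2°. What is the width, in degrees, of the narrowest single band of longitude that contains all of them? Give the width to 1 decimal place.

13.4°

Sort the longitudes: -178.2°, -178.1°, -177.7°, +168.9°, +169.3°, +169.7°, +171.4°.
Eastward gaps between consecutive values (wrapping around): 0.1°, 0.4°, 346.6°, 0.4°, 0.4°, 1.7°, 10.4°.
Largest gap = 346.6° ⇒ minimal covering band is its complement: 360° − 346.6° = 13.4°.
Band runs from +168.9° eastward to -177.7°, crossing the antimeridian.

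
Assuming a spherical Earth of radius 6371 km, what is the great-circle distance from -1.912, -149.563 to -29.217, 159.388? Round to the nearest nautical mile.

3340 nmi

Δλ = 159.388 − -149.563 = 308.951°; wrapped into (−180°, 180°]: -51.049°.
Δφ = -29.217 − -1.912 = -27.305°.
a = sin²(Δφ/2) + cos φ₁ · cos φ₂ · sin²(Δλ/2) = 0.217672.
c = 2·atan2(√a, √(1−a)) = 0.97078 rad → d = 6371·c ≈ 6184.83 km ≈ 3339.54 nmi.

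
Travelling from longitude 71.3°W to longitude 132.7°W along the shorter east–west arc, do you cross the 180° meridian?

Signed shortest Δλ = ((-132.7 − -71.3 + 180) mod 360) − 180 = -61.4°.
Going west by 61.4° from -71.3° reaches -132.7° without touching 180°.

No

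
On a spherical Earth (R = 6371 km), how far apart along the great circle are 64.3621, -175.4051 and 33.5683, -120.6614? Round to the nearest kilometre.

5008 km

Δλ = -120.6614 − -175.4051 = 54.7437°.
Δφ = 33.5683 − 64.3621 = -30.7938°.
a = sin²(Δφ/2) + cos φ₁ · cos φ₂ · sin²(Δλ/2) = 0.146701.
c = 2·atan2(√a, √(1−a)) = 0.78612 rad → d = 6371·c ≈ 5008.35 km.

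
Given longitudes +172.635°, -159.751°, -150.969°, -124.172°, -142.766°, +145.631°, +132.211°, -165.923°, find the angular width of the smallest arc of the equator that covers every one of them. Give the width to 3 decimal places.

Sort the longitudes: -165.923°, -159.751°, -150.969°, -142.766°, -124.172°, +132.211°, +145.631°, +172.635°.
Eastward gaps between consecutive values (wrapping around): 6.172°, 8.782°, 8.203°, 18.594°, 256.383°, 13.420°, 27.004°, 21.442°.
Largest gap = 256.383° ⇒ minimal covering band is its complement: 360° − 256.383° = 103.617°.
Band runs from +132.211° eastward to -124.172°, crossing the antimeridian.

103.617°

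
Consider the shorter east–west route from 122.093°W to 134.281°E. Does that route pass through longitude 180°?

Yes

Naïve |134.281 − -122.093| = 256.374° > 180°, so the shorter arc goes the other way round — across 180°.
Signed shortest Δλ = ((134.281 − -122.093 + 180) mod 360) − 180 = -103.626°.
Going west by 103.626° from -122.093° passes through 180° before reaching +134.281°.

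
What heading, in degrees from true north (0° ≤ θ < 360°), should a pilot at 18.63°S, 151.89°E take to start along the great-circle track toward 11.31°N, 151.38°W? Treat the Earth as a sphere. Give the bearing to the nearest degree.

Δλ = -151.38 − 151.89 = -303.27°; wrapped into (−180°, 180°]: 56.73°.
θ = atan2( sin Δλ · cos φ₂ , cos φ₁ · sin φ₂ − sin φ₁ · cos φ₂ · cos Δλ )
  = atan2(0.81986, 0.35769) = 66.429° → normalised to [0°, 360°): 66.429°.

66°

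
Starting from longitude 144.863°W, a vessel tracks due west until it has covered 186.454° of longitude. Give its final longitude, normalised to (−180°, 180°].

28.683°E

Start at -144.863°; shift −186.454° → -331.317°.
-331.317° lies outside (−180°, 180°]; add 360° → +28.683°.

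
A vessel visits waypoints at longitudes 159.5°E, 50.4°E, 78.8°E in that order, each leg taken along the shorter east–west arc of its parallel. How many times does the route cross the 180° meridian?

0

Leg 1: +159.5° → +50.4°, shortest Δλ = -109.1° (west) — does not cross 180°.
Leg 2: +50.4° → +78.8°, shortest Δλ = 28.4° (east) — does not cross 180°.
Total crossings: 0.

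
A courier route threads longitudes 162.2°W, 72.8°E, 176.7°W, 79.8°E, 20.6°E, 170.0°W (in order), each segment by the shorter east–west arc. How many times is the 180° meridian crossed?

Leg 1: -162.2° → +72.8°, shortest Δλ = -125.0° (west) — crosses 180°.
Leg 2: +72.8° → -176.7°, shortest Δλ = 110.5° (east) — crosses 180°.
Leg 3: -176.7° → +79.8°, shortest Δλ = -103.5° (west) — crosses 180°.
Leg 4: +79.8° → +20.6°, shortest Δλ = -59.2° (west) — does not cross 180°.
Leg 5: +20.6° → -170.0°, shortest Δλ = 169.4° (east) — crosses 180°.
Total crossings: 4.

4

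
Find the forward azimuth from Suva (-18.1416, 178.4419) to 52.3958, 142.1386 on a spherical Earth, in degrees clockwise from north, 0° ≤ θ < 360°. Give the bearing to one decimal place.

Δλ = 142.1386 − 178.4419 = -36.3033°.
θ = atan2( sin Δλ · cos φ₂ , cos φ₁ · sin φ₂ − sin φ₁ · cos φ₂ · cos Δλ )
  = atan2(-0.36128, 0.90598) = -21.741° → normalised to [0°, 360°): 338.259°.

338.3°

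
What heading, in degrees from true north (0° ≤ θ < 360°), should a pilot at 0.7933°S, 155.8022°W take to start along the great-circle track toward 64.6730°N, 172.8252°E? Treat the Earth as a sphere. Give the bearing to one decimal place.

346.2°

Δλ = 172.8252 − -155.8022 = 328.6274°; wrapped into (−180°, 180°]: -31.3726°.
θ = atan2( sin Δλ · cos φ₂ , cos φ₁ · sin φ₂ − sin φ₁ · cos φ₂ · cos Δλ )
  = atan2(-0.22270, 0.90885) = -13.768° → normalised to [0°, 360°): 346.232°.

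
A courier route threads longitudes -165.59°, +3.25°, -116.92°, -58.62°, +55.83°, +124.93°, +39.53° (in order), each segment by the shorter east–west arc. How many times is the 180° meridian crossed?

0

Leg 1: -165.59° → +3.25°, shortest Δλ = 168.84° (east) — does not cross 180°.
Leg 2: +3.25° → -116.92°, shortest Δλ = -120.17° (west) — does not cross 180°.
Leg 3: -116.92° → -58.62°, shortest Δλ = 58.3° (east) — does not cross 180°.
Leg 4: -58.62° → +55.83°, shortest Δλ = 114.45° (east) — does not cross 180°.
Leg 5: +55.83° → +124.93°, shortest Δλ = 69.1° (east) — does not cross 180°.
Leg 6: +124.93° → +39.53°, shortest Δλ = -85.4° (west) — does not cross 180°.
Total crossings: 0.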